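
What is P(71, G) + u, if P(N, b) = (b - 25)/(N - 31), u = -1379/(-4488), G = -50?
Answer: -1759/1122 ≈ -1.5677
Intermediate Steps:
u = 1379/4488 (u = -1379*(-1/4488) = 1379/4488 ≈ 0.30726)
P(N, b) = (-25 + b)/(-31 + N)
P(71, G) + u = (-25 - 50)/(-31 + 71) + 1379/4488 = -75/40 + 1379/4488 = (1/40)*(-75) + 1379/4488 = -15/8 + 1379/4488 = -1759/1122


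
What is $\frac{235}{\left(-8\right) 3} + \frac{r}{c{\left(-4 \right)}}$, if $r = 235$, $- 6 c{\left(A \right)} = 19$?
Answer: $- \frac{38305}{456} \approx -84.002$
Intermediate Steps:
$c{\left(A \right)} = - \frac{19}{6}$ ($c{\left(A \right)} = \left(- \frac{1}{6}\right) 19 = - \frac{19}{6}$)
$\frac{235}{\left(-8\right) 3} + \frac{r}{c{\left(-4 \right)}} = \frac{235}{\left(-8\right) 3} + \frac{235}{- \frac{19}{6}} = \frac{235}{-24} + 235 \left(- \frac{6}{19}\right) = 235 \left(- \frac{1}{24}\right) - \frac{1410}{19} = - \frac{235}{24} - \frac{1410}{19} = - \frac{38305}{456}$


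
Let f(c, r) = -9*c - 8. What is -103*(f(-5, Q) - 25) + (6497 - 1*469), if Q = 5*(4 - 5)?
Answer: 4792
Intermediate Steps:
Q = -5 (Q = 5*(-1) = -5)
f(c, r) = -8 - 9*c
-103*(f(-5, Q) - 25) + (6497 - 1*469) = -103*((-8 - 9*(-5)) - 25) + (6497 - 1*469) = -103*((-8 + 45) - 25) + (6497 - 469) = -103*(37 - 25) + 6028 = -103*12 + 6028 = -1236 + 6028 = 4792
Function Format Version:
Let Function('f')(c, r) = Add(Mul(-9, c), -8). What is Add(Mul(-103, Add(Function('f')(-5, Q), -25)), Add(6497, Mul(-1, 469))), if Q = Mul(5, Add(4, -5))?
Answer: 4792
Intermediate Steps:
Q = -5 (Q = Mul(5, -1) = -5)
Function('f')(c, r) = Add(-8, Mul(-9, c))
Add(Mul(-103, Add(Function('f')(-5, Q), -25)), Add(6497, Mul(-1, 469))) = Add(Mul(-103, Add(Add(-8, Mul(-9, -5)), -25)), Add(6497, Mul(-1, 469))) = Add(Mul(-103, Add(Add(-8, 45), -25)), Add(6497, -469)) = Add(Mul(-103, Add(37, -25)), 6028) = Add(Mul(-103, 12), 6028) = Add(-1236, 6028) = 4792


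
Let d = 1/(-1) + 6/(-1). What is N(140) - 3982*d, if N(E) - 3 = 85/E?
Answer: 780573/28 ≈ 27878.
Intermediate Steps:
d = -7 (d = 1*(-1) + 6*(-1) = -1 - 6 = -7)
N(E) = 3 + 85/E
N(140) - 3982*d = (3 + 85/140) - 3982*(-7) = (3 + 85*(1/140)) + 27874 = (3 + 17/28) + 27874 = 101/28 + 27874 = 780573/28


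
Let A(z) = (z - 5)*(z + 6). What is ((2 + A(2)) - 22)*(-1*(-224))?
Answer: -9856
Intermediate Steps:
A(z) = (-5 + z)*(6 + z)
((2 + A(2)) - 22)*(-1*(-224)) = ((2 + (-30 + 2 + 2**2)) - 22)*(-1*(-224)) = ((2 + (-30 + 2 + 4)) - 22)*224 = ((2 - 24) - 22)*224 = (-22 - 22)*224 = -44*224 = -9856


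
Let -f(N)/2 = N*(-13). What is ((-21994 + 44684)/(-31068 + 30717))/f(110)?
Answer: -2269/100386 ≈ -0.022603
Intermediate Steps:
f(N) = 26*N (f(N) = -2*N*(-13) = -(-26)*N = 26*N)
((-21994 + 44684)/(-31068 + 30717))/f(110) = ((-21994 + 44684)/(-31068 + 30717))/((26*110)) = (22690/(-351))/2860 = (22690*(-1/351))*(1/2860) = -22690/351*1/2860 = -2269/100386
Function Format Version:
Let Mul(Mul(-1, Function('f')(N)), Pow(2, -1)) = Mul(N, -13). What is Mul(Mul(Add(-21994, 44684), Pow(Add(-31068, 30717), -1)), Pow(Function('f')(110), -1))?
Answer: Rational(-2269, 100386) ≈ -0.022603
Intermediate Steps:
Function('f')(N) = Mul(26, N) (Function('f')(N) = Mul(-2, Mul(N, -13)) = Mul(-2, Mul(-13, N)) = Mul(26, N))
Mul(Mul(Add(-21994, 44684), Pow(Add(-31068, 30717), -1)), Pow(Function('f')(110), -1)) = Mul(Mul(Add(-21994, 44684), Pow(Add(-31068, 30717), -1)), Pow(Mul(26, 110), -1)) = Mul(Mul(22690, Pow(-351, -1)), Pow(2860, -1)) = Mul(Mul(22690, Rational(-1, 351)), Rational(1, 2860)) = Mul(Rational(-22690, 351), Rational(1, 2860)) = Rational(-2269, 100386)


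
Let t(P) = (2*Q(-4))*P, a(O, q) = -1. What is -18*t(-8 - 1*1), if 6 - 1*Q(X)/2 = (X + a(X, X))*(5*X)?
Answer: -60912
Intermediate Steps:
Q(X) = 12 - 10*X*(-1 + X) (Q(X) = 12 - 2*(X - 1)*5*X = 12 - 2*(-1 + X)*5*X = 12 - 10*X*(-1 + X))
t(P) = -376*P (t(P) = (2*(12 - 10*(-4)² + 10*(-4)))*P = (2*(12 - 10*16 - 40))*P = (2*(12 - 160 - 40))*P = (2*(-188))*P = -376*P)
-18*t(-8 - 1*1) = -(-6768)*(-8 - 1*1) = -(-6768)*(-8 - 1) = -(-6768)*(-9) = -18*3384 = -60912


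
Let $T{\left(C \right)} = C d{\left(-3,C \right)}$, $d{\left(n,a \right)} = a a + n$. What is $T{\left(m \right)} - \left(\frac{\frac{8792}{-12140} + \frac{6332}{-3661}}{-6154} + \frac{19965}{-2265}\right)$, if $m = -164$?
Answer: $- \frac{1339356465297962082}{303678430685} \approx -4.4104 \cdot 10^{6}$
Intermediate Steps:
$d{\left(n,a \right)} = n + a^{2}$ ($d{\left(n,a \right)} = a^{2} + n = n + a^{2}$)
$T{\left(C \right)} = C \left(-3 + C^{2}\right)$
$T{\left(m \right)} - \left(\frac{\frac{8792}{-12140} + \frac{6332}{-3661}}{-6154} + \frac{19965}{-2265}\right) = - 164 \left(-3 + \left(-164\right)^{2}\right) - \left(\frac{\frac{8792}{-12140} + \frac{6332}{-3661}}{-6154} + \frac{19965}{-2265}\right) = - 164 \left(-3 + 26896\right) - \left(\left(8792 \left(- \frac{1}{12140}\right) + 6332 \left(- \frac{1}{3661}\right)\right) \left(- \frac{1}{6154}\right) + 19965 \left(- \frac{1}{2265}\right)\right) = \left(-164\right) 26893 - \left(\left(- \frac{2198}{3035} - \frac{6332}{3661}\right) \left(- \frac{1}{6154}\right) - \frac{1331}{151}\right) = -4410452 - \left(\left(- \frac{27264498}{11111135}\right) \left(- \frac{1}{6154}\right) - \frac{1331}{151}\right) = -4410452 - \left(\frac{801897}{2011115435} - \frac{1331}{151}\right) = -4410452 - - \frac{2676673557538}{303678430685} = -4410452 + \frac{2676673557538}{303678430685} = - \frac{1339356465297962082}{303678430685}$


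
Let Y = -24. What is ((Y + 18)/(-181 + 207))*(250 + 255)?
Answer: -1515/13 ≈ -116.54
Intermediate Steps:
((Y + 18)/(-181 + 207))*(250 + 255) = ((-24 + 18)/(-181 + 207))*(250 + 255) = -6/26*505 = -6*1/26*505 = -3/13*505 = -1515/13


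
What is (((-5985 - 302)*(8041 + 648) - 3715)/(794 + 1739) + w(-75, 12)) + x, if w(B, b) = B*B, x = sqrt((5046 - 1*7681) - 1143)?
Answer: -40383333/2533 + I*sqrt(3778) ≈ -15943.0 + 61.465*I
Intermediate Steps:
x = I*sqrt(3778) (x = sqrt((5046 - 7681) - 1143) = sqrt(-2635 - 1143) = sqrt(-3778) = I*sqrt(3778) ≈ 61.465*I)
w(B, b) = B**2
(((-5985 - 302)*(8041 + 648) - 3715)/(794 + 1739) + w(-75, 12)) + x = (((-5985 - 302)*(8041 + 648) - 3715)/(794 + 1739) + (-75)**2) + I*sqrt(3778) = ((-6287*8689 - 3715)/2533 + 5625) + I*sqrt(3778) = ((-54627743 - 3715)*(1/2533) + 5625) + I*sqrt(3778) = (-54631458*1/2533 + 5625) + I*sqrt(3778) = (-54631458/2533 + 5625) + I*sqrt(3778) = -40383333/2533 + I*sqrt(3778)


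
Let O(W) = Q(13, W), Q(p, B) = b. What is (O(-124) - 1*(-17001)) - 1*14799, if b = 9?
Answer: 2211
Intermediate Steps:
Q(p, B) = 9
O(W) = 9
(O(-124) - 1*(-17001)) - 1*14799 = (9 - 1*(-17001)) - 1*14799 = (9 + 17001) - 14799 = 17010 - 14799 = 2211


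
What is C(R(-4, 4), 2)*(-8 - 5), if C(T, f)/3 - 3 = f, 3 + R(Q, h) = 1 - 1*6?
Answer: -195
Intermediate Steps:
R(Q, h) = -8 (R(Q, h) = -3 + (1 - 1*6) = -3 + (1 - 6) = -3 - 5 = -8)
C(T, f) = 9 + 3*f
C(R(-4, 4), 2)*(-8 - 5) = (9 + 3*2)*(-8 - 5) = (9 + 6)*(-13) = 15*(-13) = -195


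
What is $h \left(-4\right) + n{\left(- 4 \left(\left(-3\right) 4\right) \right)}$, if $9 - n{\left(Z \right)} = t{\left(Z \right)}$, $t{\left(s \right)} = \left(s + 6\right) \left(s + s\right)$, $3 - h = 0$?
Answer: $-5187$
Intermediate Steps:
$h = 3$ ($h = 3 - 0 = 3 + 0 = 3$)
$t{\left(s \right)} = 2 s \left(6 + s\right)$ ($t{\left(s \right)} = \left(6 + s\right) 2 s = 2 s \left(6 + s\right)$)
$n{\left(Z \right)} = 9 - 2 Z \left(6 + Z\right)$
$h \left(-4\right) + n{\left(- 4 \left(\left(-3\right) 4\right) \right)} = 3 \left(-4\right) + \left(9 - 2 \left(- 4 \left(\left(-3\right) 4\right)\right) \left(6 - 4 \left(\left(-3\right) 4\right)\right)\right) = -12 + \left(9 - 2 \left(\left(-4\right) \left(-12\right)\right) \left(6 - -48\right)\right) = -12 + \left(9 - 96 \left(6 + 48\right)\right) = -12 + \left(9 - 96 \cdot 54\right) = -12 + \left(9 - 5184\right) = -12 - 5175 = -5187$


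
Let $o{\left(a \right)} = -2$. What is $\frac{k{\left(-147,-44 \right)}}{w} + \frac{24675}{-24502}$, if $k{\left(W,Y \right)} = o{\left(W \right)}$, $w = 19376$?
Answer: $- \frac{119537951}{118687688} \approx -1.0072$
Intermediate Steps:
$k{\left(W,Y \right)} = -2$
$\frac{k{\left(-147,-44 \right)}}{w} + \frac{24675}{-24502} = - \frac{2}{19376} + \frac{24675}{-24502} = \left(-2\right) \frac{1}{19376} + 24675 \left(- \frac{1}{24502}\right) = - \frac{1}{9688} - \frac{24675}{24502} = - \frac{119537951}{118687688}$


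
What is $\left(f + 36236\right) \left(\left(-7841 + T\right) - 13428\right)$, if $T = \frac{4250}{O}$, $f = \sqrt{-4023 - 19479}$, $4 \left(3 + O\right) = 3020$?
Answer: $- \frac{72426877121}{94} - \frac{7995019 i \sqrt{23502}}{376} \approx -7.705 \cdot 10^{8} - 3.2597 \cdot 10^{6} i$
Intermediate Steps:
$O = 752$ ($O = -3 + \frac{1}{4} \cdot 3020 = -3 + 755 = 752$)
$f = i \sqrt{23502}$ ($f = \sqrt{-23502} = i \sqrt{23502} \approx 153.3 i$)
$T = \frac{2125}{376}$ ($T = \frac{4250}{752} = 4250 \cdot \frac{1}{752} = \frac{2125}{376} \approx 5.6516$)
$\left(f + 36236\right) \left(\left(-7841 + T\right) - 13428\right) = \left(i \sqrt{23502} + 36236\right) \left(\left(-7841 + \frac{2125}{376}\right) - 13428\right) = \left(36236 + i \sqrt{23502}\right) \left(- \frac{2946091}{376} - 13428\right) = \left(36236 + i \sqrt{23502}\right) \left(- \frac{7995019}{376}\right) = - \frac{72426877121}{94} - \frac{7995019 i \sqrt{23502}}{376}$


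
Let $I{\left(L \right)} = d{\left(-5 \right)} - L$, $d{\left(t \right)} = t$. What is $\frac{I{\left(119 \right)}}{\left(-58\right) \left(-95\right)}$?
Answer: $- \frac{62}{2755} \approx -0.022505$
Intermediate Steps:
$I{\left(L \right)} = -5 - L$
$\frac{I{\left(119 \right)}}{\left(-58\right) \left(-95\right)} = \frac{-5 - 119}{\left(-58\right) \left(-95\right)} = \frac{-5 - 119}{5510} = \left(-124\right) \frac{1}{5510} = - \frac{62}{2755}$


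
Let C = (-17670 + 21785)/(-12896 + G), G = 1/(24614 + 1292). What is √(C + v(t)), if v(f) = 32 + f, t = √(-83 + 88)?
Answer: √(141438744113671110 + 4464478748730025*√5)/66816755 ≈ 5.8238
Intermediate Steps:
G = 1/25906 ≈ 3.8601e-5
t = √5 ≈ 2.2361
C = -21320638/66816755 (C = (-17670 + 21785)/(-12896 + 1/25906) = 4115/(-334083775/25906) = 4115*(-25906/334083775) = -21320638/66816755 ≈ -0.31909)
√(C + v(t)) = √(-21320638/66816755 + (32 + √5)) = √(2116815522/66816755 + √5)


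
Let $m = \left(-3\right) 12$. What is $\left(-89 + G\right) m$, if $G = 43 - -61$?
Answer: $-540$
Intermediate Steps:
$G = 104$ ($G = 43 + 61 = 104$)
$m = -36$
$\left(-89 + G\right) m = \left(-89 + 104\right) \left(-36\right) = 15 \left(-36\right) = -540$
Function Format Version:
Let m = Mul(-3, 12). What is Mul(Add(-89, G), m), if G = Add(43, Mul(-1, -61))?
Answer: -540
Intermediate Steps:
G = 104 (G = Add(43, 61) = 104)
m = -36
Mul(Add(-89, G), m) = Mul(Add(-89, 104), -36) = Mul(15, -36) = -540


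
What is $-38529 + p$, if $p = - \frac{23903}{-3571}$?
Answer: $- \frac{137563156}{3571} \approx -38522.0$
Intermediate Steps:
$p = \frac{23903}{3571}$ ($p = \left(-23903\right) \left(- \frac{1}{3571}\right) = \frac{23903}{3571} \approx 6.6936$)
$-38529 + p = -38529 + \frac{23903}{3571} = - \frac{137563156}{3571}$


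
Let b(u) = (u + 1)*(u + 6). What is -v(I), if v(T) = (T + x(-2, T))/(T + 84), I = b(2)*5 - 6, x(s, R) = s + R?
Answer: -113/99 ≈ -1.1414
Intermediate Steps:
x(s, R) = R + s
b(u) = (1 + u)*(6 + u)
I = 114 (I = (6 + 2**2 + 7*2)*5 - 6 = (6 + 4 + 14)*5 - 6 = 24*5 - 6 = 120 - 6 = 114)
v(T) = (-2 + 2*T)/(84 + T) (v(T) = (T + (T - 2))/(T + 84) = (T + (-2 + T))/(84 + T) = (-2 + 2*T)/(84 + T))
-v(I) = -2*(-1 + 114)/(84 + 114) = -2*113/198 = -1*113/99 = -113/99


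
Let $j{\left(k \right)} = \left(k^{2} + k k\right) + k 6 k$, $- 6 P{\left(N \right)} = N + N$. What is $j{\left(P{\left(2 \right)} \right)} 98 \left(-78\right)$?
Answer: $- \frac{81536}{3} \approx -27179.0$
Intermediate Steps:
$P{\left(N \right)} = - \frac{N}{3}$ ($P{\left(N \right)} = - \frac{N + N}{6} = - \frac{2 N}{6} = - \frac{N}{3}$)
$j{\left(k \right)} = 8 k^{2}$ ($j{\left(k \right)} = \left(k^{2} + k^{2}\right) + 6 k k = 2 k^{2} + 6 k^{2} = 8 k^{2}$)
$j{\left(P{\left(2 \right)} \right)} 98 \left(-78\right) = 8 \left(\left(- \frac{1}{3}\right) 2\right)^{2} \cdot 98 \left(-78\right) = 8 \left(- \frac{2}{3}\right)^{2} \cdot 98 \left(-78\right) = 8 \cdot \frac{4}{9} \cdot 98 \left(-78\right) = \frac{32}{9} \cdot 98 \left(-78\right) = \frac{3136}{9} \left(-78\right) = - \frac{81536}{3}$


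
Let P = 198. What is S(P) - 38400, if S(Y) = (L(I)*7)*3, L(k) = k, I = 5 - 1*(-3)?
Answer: -38232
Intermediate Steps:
I = 8 (I = 5 + 3 = 8)
S(Y) = 168 (S(Y) = (8*7)*3 = 56*3 = 168)
S(P) - 38400 = 168 - 38400 = -38232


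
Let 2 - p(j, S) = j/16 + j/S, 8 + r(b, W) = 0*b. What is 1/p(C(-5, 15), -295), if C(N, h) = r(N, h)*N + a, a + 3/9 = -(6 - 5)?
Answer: -1180/337 ≈ -3.5015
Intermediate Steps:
r(b, W) = -8 (r(b, W) = -8 + 0*b = -8 + 0 = -8)
a = -4/3 (a = -1/3 - (6 - 5) = -1/3 - 1*1 = -1/3 - 1 = -4/3 ≈ -1.3333)
C(N, h) = -4/3 - 8*N (C(N, h) = -8*N - 4/3 = -4/3 - 8*N)
p(j, S) = 2 - j/16 - j/S (p(j, S) = 2 - (j/16 + j/S) = 2 + (-j/16 - j/S) = 2 - j/16 - j/S)
1/p(C(-5, 15), -295) = 1/(2 - (-4/3 - 8*(-5))/16 - 1*(-4/3 - 8*(-5))/(-295)) = 1/(2 - (-4/3 + 40)/16 - 1*(-4/3 + 40)*(-1/295)) = 1/(2 - 1/16*116/3 - 1*116/3*(-1/295)) = 1/(2 - 29/12 + 116/885) = 1/(-337/1180) = -1180/337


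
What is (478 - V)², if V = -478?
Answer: 913936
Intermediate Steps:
(478 - V)² = (478 - 1*(-478))² = (478 + 478)² = 956² = 913936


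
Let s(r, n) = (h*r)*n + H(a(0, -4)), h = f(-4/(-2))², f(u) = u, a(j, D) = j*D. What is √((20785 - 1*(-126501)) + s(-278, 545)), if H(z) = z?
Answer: I*√458754 ≈ 677.31*I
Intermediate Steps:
a(j, D) = D*j
h = 4 (h = (-4/(-2))² = (-4*(-½))² = 2² = 4)
s(r, n) = 4*n*r (s(r, n) = (4*r)*n - 4*0 = 4*n*r + 0 = 4*n*r)
√((20785 - 1*(-126501)) + s(-278, 545)) = √((20785 - 1*(-126501)) + 4*545*(-278)) = √((20785 + 126501) - 606040) = √(147286 - 606040) = √(-458754) = I*√458754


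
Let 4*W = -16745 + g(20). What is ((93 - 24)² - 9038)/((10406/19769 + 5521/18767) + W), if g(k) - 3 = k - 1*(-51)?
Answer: 488242347068/475677205233 ≈ 1.0264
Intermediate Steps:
g(k) = 54 + k (g(k) = 3 + (k - 1*(-51)) = 3 + (k + 51) = 3 + (51 + k) = 54 + k)
W = -16671/4 (W = (-16745 + (54 + 20))/4 = (-16745 + 74)/4 = (¼)*(-16671) = -16671/4 ≈ -4167.8)
((93 - 24)² - 9038)/((10406/19769 + 5521/18767) + W) = ((93 - 24)² - 9038)/((10406/19769 + 5521/18767) - 16671/4) = (69² - 9038)/((10406*(1/19769) + 5521*(1/18767)) - 16671/4) = (4761 - 9038)/((10406/19769 + 5521/18767) - 16671/4) = -4277/(304434051/371004823 - 16671/4) = -4277/(-6183803668029/1484019292) = -4277*(-1484019292/6183803668029) = 488242347068/475677205233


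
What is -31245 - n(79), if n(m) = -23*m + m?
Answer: -29507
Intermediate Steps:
n(m) = -22*m
-31245 - n(79) = -31245 - (-22)*79 = -31245 - 1*(-1738) = -31245 + 1738 = -29507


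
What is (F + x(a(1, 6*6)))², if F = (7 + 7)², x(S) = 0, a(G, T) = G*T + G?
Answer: 38416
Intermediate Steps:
a(G, T) = G + G*T
F = 196 (F = 14² = 196)
(F + x(a(1, 6*6)))² = (196 + 0)² = 196² = 38416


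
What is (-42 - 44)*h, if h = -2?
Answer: 172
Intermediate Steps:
(-42 - 44)*h = (-42 - 44)*(-2) = -86*(-2) = 172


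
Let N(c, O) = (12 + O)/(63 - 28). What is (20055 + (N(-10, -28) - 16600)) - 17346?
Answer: -486201/35 ≈ -13891.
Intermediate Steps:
N(c, O) = 12/35 + O/35 (N(c, O) = (12 + O)/35 = (12 + O)*(1/35) = 12/35 + O/35)
(20055 + (N(-10, -28) - 16600)) - 17346 = (20055 + ((12/35 + (1/35)*(-28)) - 16600)) - 17346 = (20055 + ((12/35 - ⅘) - 16600)) - 17346 = (20055 + (-16/35 - 16600)) - 17346 = (20055 - 581016/35) - 17346 = 120909/35 - 17346 = -486201/35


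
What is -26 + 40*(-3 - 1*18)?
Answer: -866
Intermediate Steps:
-26 + 40*(-3 - 1*18) = -26 + 40*(-3 - 18) = -26 + 40*(-21) = -26 - 840 = -866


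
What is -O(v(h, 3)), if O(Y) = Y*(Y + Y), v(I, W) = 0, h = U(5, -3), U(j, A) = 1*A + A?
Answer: 0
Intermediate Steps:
U(j, A) = 2*A (U(j, A) = A + A = 2*A)
h = -6 (h = 2*(-3) = -6)
O(Y) = 2*Y² (O(Y) = Y*(2*Y) = 2*Y²)
-O(v(h, 3)) = -2*0² = -2*0 = -1*0 = 0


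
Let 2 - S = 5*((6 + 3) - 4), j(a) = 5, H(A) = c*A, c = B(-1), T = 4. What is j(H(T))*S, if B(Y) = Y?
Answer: -115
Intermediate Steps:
c = -1
H(A) = -A
S = -23 (S = 2 - 5*((6 + 3) - 4) = 2 - 5*(9 - 4) = 2 - 5*5 = 2 - 1*25 = 2 - 25 = -23)
j(H(T))*S = 5*(-23) = -115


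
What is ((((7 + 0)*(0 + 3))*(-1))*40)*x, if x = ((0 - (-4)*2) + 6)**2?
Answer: -164640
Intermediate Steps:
x = 196 (x = ((0 - 1*(-8)) + 6)**2 = ((0 + 8) + 6)**2 = (8 + 6)**2 = 14**2 = 196)
((((7 + 0)*(0 + 3))*(-1))*40)*x = ((((7 + 0)*(0 + 3))*(-1))*40)*196 = (((7*3)*(-1))*40)*196 = ((21*(-1))*40)*196 = -21*40*196 = -840*196 = -164640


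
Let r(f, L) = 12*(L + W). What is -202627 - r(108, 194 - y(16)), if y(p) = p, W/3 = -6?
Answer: -204547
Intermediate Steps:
W = -18 (W = 3*(-6) = -18)
r(f, L) = -216 + 12*L (r(f, L) = 12*(L - 18) = 12*(-18 + L) = -216 + 12*L)
-202627 - r(108, 194 - y(16)) = -202627 - (-216 + 12*(194 - 1*16)) = -202627 - (-216 + 12*(194 - 16)) = -202627 - (-216 + 12*178) = -202627 - (-216 + 2136) = -202627 - 1*1920 = -202627 - 1920 = -204547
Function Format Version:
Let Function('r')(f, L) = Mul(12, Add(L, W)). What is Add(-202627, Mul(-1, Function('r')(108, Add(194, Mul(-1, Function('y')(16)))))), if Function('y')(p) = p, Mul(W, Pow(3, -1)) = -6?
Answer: -204547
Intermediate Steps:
W = -18 (W = Mul(3, -6) = -18)
Function('r')(f, L) = Add(-216, Mul(12, L)) (Function('r')(f, L) = Mul(12, Add(L, -18)) = Mul(12, Add(-18, L)) = Add(-216, Mul(12, L)))
Add(-202627, Mul(-1, Function('r')(108, Add(194, Mul(-1, Function('y')(16)))))) = Add(-202627, Mul(-1, Add(-216, Mul(12, Add(194, Mul(-1, 16)))))) = Add(-202627, Mul(-1, Add(-216, Mul(12, Add(194, -16))))) = Add(-202627, Mul(-1, Add(-216, Mul(12, 178)))) = Add(-202627, Mul(-1, Add(-216, 2136))) = Add(-202627, Mul(-1, 1920)) = Add(-202627, -1920) = -204547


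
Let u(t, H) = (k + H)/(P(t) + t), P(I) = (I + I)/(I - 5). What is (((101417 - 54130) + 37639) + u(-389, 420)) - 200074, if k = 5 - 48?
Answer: -8779418381/76244 ≈ -1.1515e+5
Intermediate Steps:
P(I) = 2*I/(-5 + I) (P(I) = (2*I)/(-5 + I) = 2*I/(-5 + I))
k = -43
u(t, H) = (-43 + H)/(t + 2*t/(-5 + t)) (u(t, H) = (-43 + H)/(2*t/(-5 + t) + t) = (-43 + H)/(t + 2*t/(-5 + t)))
(((101417 - 54130) + 37639) + u(-389, 420)) - 200074 = (((101417 - 54130) + 37639) + (-43 + 420)*(-5 - 389)/((-389)*(-3 - 389))) - 200074 = ((47287 + 37639) - 1/389*377*(-394)/(-392)) - 200074 = (84926 - 1/389*(-1/392)*377*(-394)) - 200074 = (84926 - 74269/76244) - 200074 = 6475023675/76244 - 200074 = -8779418381/76244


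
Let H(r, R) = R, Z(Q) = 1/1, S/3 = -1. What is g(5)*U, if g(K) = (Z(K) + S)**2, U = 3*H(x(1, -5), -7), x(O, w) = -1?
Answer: -84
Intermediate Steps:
S = -3 (S = 3*(-1) = -3)
Z(Q) = 1 (Z(Q) = 1*1 = 1)
U = -21 (U = 3*(-7) = -21)
g(K) = 4 (g(K) = (1 - 3)**2 = (-2)**2 = 4)
g(5)*U = 4*(-21) = -84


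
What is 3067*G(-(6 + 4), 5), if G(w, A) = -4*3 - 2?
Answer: -42938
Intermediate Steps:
G(w, A) = -14 (G(w, A) = -12 - 2 = -14)
3067*G(-(6 + 4), 5) = 3067*(-14) = -42938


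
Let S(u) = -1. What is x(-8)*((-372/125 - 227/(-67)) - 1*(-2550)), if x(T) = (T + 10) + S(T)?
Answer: 21359701/8375 ≈ 2550.4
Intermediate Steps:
x(T) = 9 + T (x(T) = (T + 10) - 1 = (10 + T) - 1 = 9 + T)
x(-8)*((-372/125 - 227/(-67)) - 1*(-2550)) = (9 - 8)*((-372/125 - 227/(-67)) - 1*(-2550)) = 1*((-372*1/125 - 227*(-1/67)) + 2550) = 1*((-372/125 + 227/67) + 2550) = 1*(3451/8375 + 2550) = 1*(21359701/8375) = 21359701/8375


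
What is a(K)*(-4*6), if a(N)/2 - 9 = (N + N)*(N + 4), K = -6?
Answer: -1584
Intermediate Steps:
a(N) = 18 + 4*N*(4 + N) (a(N) = 18 + 2*((N + N)*(N + 4)) = 18 + 2*((2*N)*(4 + N)) = 18 + 2*(2*N*(4 + N)) = 18 + 4*N*(4 + N))
a(K)*(-4*6) = (18 + 4*(-6)**2 + 16*(-6))*(-4*6) = (18 + 4*36 - 96)*(-24) = (18 + 144 - 96)*(-24) = 66*(-24) = -1584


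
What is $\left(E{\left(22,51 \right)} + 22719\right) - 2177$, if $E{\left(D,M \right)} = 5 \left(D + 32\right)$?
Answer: $20812$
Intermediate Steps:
$E{\left(D,M \right)} = 160 + 5 D$ ($E{\left(D,M \right)} = 5 \left(32 + D\right) = 160 + 5 D$)
$\left(E{\left(22,51 \right)} + 22719\right) - 2177 = \left(\left(160 + 5 \cdot 22\right) + 22719\right) - 2177 = \left(\left(160 + 110\right) + 22719\right) - 2177 = \left(270 + 22719\right) - 2177 = 22989 - 2177 = 20812$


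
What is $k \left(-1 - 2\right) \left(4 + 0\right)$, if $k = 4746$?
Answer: $-56952$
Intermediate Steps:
$k \left(-1 - 2\right) \left(4 + 0\right) = 4746 \left(-1 - 2\right) \left(4 + 0\right) = 4746 \left(\left(-3\right) 4\right) = 4746 \left(-12\right) = -56952$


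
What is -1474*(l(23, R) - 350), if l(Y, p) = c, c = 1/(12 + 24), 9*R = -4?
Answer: 9285463/18 ≈ 5.1586e+5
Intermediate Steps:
R = -4/9 (R = (⅑)*(-4) = -4/9 ≈ -0.44444)
c = 1/36 ≈ 0.027778
l(Y, p) = 1/36
-1474*(l(23, R) - 350) = -1474*(1/36 - 350) = -1474*(-12599/36) = 9285463/18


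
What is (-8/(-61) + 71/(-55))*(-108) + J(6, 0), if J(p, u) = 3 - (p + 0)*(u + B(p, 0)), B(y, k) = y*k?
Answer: 430293/3355 ≈ 128.25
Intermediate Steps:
B(y, k) = k*y
J(p, u) = 3 - p*u (J(p, u) = 3 - (p + 0)*(u + 0*p) = 3 - p*(u + 0) = 3 - p*u)
(-8/(-61) + 71/(-55))*(-108) + J(6, 0) = (-8/(-61) + 71/(-55))*(-108) + (3 - 1*6*0) = (-8*(-1/61) + 71*(-1/55))*(-108) + (3 + 0) = (8/61 - 71/55)*(-108) + 3 = -3891/3355*(-108) + 3 = 420228/3355 + 3 = 430293/3355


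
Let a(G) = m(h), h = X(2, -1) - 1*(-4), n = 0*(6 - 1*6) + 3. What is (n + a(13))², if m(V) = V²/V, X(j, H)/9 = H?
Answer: 4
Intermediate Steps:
X(j, H) = 9*H
n = 3 (n = 0*(6 - 6) + 3 = 0*0 + 3 = 0 + 3 = 3)
h = -5 (h = 9*(-1) - 1*(-4) = -9 + 4 = -5)
m(V) = V
a(G) = -5
(n + a(13))² = (3 - 5)² = (-2)² = 4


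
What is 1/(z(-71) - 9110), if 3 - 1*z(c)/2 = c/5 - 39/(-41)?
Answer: -205/1860888 ≈ -0.00011016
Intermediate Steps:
z(c) = 168/41 - 2*c/5 (z(c) = 6 - 2*(c/5 - 39/(-41)) = 6 - 2*(c*(⅕) - 39*(-1/41)) = 6 - 2*(c/5 + 39/41) = 6 - 2*(39/41 + c/5) = 6 + (-78/41 - 2*c/5) = 168/41 - 2*c/5)
1/(z(-71) - 9110) = 1/((168/41 - ⅖*(-71)) - 9110) = 1/((168/41 + 142/5) - 9110) = 1/(6662/205 - 9110) = 1/(-1860888/205) = -205/1860888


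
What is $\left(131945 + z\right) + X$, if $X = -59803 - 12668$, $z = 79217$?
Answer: $138691$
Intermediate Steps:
$X = -72471$ ($X = -59803 - 12668 = -72471$)
$\left(131945 + z\right) + X = \left(131945 + 79217\right) - 72471 = 211162 - 72471 = 138691$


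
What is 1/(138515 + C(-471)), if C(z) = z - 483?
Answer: 1/137561 ≈ 7.2695e-6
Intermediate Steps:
C(z) = -483 + z
1/(138515 + C(-471)) = 1/(138515 + (-483 - 471)) = 1/(138515 - 954) = 1/137561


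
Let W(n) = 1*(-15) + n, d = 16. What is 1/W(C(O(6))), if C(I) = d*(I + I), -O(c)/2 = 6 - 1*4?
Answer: -1/143 ≈ -0.0069930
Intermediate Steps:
O(c) = -4 (O(c) = -2*(6 - 1*4) = -2*(6 - 4) = -2*2 = -4)
C(I) = 32*I (C(I) = 16*(I + I) = 16*(2*I) = 32*I)
W(n) = -15 + n
1/W(C(O(6))) = 1/(-15 + 32*(-4)) = 1/(-15 - 128) = 1/(-143) = -1/143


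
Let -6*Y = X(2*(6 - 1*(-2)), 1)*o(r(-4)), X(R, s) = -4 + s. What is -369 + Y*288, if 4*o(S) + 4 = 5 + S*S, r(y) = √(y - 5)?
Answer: -657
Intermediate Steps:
r(y) = √(-5 + y)
o(S) = ¼ + S²/4 (o(S) = -1 + (5 + S*S)/4 = -1 + (5 + S²)/4 = -1 + (5/4 + S²/4) = ¼ + S²/4)
Y = -1 (Y = -(-4 + 1)*(¼ + (√(-5 - 4))²/4)/6 = -(-1)*(¼ + (√(-9))²/4)/2 = -(-1)*(¼ + (3*I)²/4)/2 = -(-1)*(¼ + (¼)*(-9))/2 = -(-1)*(¼ - 9/4)/2 = -(-1)*(-2)/2 = -⅙*6 = -1)
-369 + Y*288 = -369 - 1*288 = -369 - 288 = -657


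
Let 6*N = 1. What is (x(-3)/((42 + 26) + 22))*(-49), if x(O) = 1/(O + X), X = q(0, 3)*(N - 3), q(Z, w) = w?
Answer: 49/1035 ≈ 0.047343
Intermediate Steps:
N = ⅙ (N = (⅙)*1 = ⅙ ≈ 0.16667)
X = -17/2 (X = 3*(⅙ - 3) = 3*(-17/6) = -17/2 ≈ -8.5000)
x(O) = 1/(-17/2 + O) (x(O) = 1/(O - 17/2) = 1/(-17/2 + O))
(x(-3)/((42 + 26) + 22))*(-49) = ((2/(-17 + 2*(-3)))/((42 + 26) + 22))*(-49) = ((2/(-17 - 6))/(68 + 22))*(-49) = ((2/(-23))/90)*(-49) = ((2*(-1/23))/90)*(-49) = ((1/90)*(-2/23))*(-49) = -1/1035*(-49) = 49/1035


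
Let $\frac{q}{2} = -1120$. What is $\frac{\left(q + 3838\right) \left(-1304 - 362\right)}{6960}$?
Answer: $- \frac{665567}{1740} \approx -382.51$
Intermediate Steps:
$q = -2240$ ($q = 2 \left(-1120\right) = -2240$)
$\frac{\left(q + 3838\right) \left(-1304 - 362\right)}{6960} = \frac{\left(-2240 + 3838\right) \left(-1304 - 362\right)}{6960} = 1598 \left(-1666\right) \frac{1}{6960} = \left(-2662268\right) \frac{1}{6960} = - \frac{665567}{1740}$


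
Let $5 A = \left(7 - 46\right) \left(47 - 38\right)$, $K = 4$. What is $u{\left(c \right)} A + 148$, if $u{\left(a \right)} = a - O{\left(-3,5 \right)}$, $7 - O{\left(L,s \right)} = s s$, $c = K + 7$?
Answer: $- \frac{9439}{5} \approx -1887.8$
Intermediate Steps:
$c = 11$ ($c = 4 + 7 = 11$)
$A = - \frac{351}{5}$ ($A = \frac{\left(7 - 46\right) \left(47 - 38\right)}{5} = \frac{\left(-39\right) 9}{5} = \frac{1}{5} \left(-351\right) = - \frac{351}{5} \approx -70.2$)
$O{\left(L,s \right)} = 7 - s^{2}$ ($O{\left(L,s \right)} = 7 - s s = 7 - s^{2}$)
$u{\left(a \right)} = 18 + a$ ($u{\left(a \right)} = a - \left(7 - 5^{2}\right) = a - \left(7 - 25\right) = a - -18 = a + 18 = 18 + a$)
$u{\left(c \right)} A + 148 = \left(18 + 11\right) \left(- \frac{351}{5}\right) + 148 = 29 \left(- \frac{351}{5}\right) + 148 = - \frac{10179}{5} + 148 = - \frac{9439}{5}$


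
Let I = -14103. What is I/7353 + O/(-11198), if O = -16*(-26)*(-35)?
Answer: -2825873/4574383 ≈ -0.61776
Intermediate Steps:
O = -14560 (O = 416*(-35) = -14560)
I/7353 + O/(-11198) = -14103/7353 - 14560/(-11198) = -14103*1/7353 - 14560*(-1/11198) = -1567/817 + 7280/5599 = -2825873/4574383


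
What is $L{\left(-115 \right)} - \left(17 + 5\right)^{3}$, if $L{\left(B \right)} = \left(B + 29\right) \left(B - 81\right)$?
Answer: $6208$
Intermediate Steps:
$L{\left(B \right)} = \left(-81 + B\right) \left(29 + B\right)$ ($L{\left(B \right)} = \left(29 + B\right) \left(-81 + B\right) = \left(-81 + B\right) \left(29 + B\right)$)
$L{\left(-115 \right)} - \left(17 + 5\right)^{3} = \left(-2349 + \left(-115\right)^{2} - -5980\right) - \left(17 + 5\right)^{3} = \left(-2349 + 13225 + 5980\right) - 22^{3} = 16856 - 10648 = 6208$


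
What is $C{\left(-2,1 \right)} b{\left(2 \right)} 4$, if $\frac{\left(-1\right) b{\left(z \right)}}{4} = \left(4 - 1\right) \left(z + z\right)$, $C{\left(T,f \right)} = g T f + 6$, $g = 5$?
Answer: $768$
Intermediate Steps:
$C{\left(T,f \right)} = 6 + 5 T f$ ($C{\left(T,f \right)} = 5 T f + 6 = 6 + 5 T f$)
$b{\left(z \right)} = - 24 z$ ($b{\left(z \right)} = - 4 \left(4 - 1\right) \left(z + z\right) = - 4 \cdot 3 \cdot 2 z = - 4 \cdot 6 z = - 24 z$)
$C{\left(-2,1 \right)} b{\left(2 \right)} 4 = \left(6 + 5 \left(-2\right) 1\right) \left(\left(-24\right) 2\right) 4 = \left(6 - 10\right) \left(-48\right) 4 = \left(-4\right) \left(-48\right) 4 = 192 \cdot 4 = 768$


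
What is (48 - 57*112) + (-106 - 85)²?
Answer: 30145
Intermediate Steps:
(48 - 57*112) + (-106 - 85)² = (48 - 6384) + (-191)² = -6336 + 36481 = 30145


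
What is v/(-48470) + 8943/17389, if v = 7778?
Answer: 149107784/421422415 ≈ 0.35382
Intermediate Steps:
v/(-48470) + 8943/17389 = 7778/(-48470) + 8943/17389 = 7778*(-1/48470) + 8943*(1/17389) = -3889/24235 + 8943/17389 = 149107784/421422415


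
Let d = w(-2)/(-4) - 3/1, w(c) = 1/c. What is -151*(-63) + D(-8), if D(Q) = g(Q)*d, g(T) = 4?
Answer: 19003/2 ≈ 9501.5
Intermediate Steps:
d = -23/8 (d = 1/(-2*(-4)) - 3/1 = -½*(-¼) - 3*1 = ⅛ - 3 = -23/8 ≈ -2.8750)
D(Q) = -23/2 (D(Q) = 4*(-23/8) = -23/2)
-151*(-63) + D(-8) = -151*(-63) - 23/2 = 9513 - 23/2 = 19003/2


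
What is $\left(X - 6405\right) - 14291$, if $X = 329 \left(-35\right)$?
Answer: $-32211$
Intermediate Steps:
$X = -11515$
$\left(X - 6405\right) - 14291 = \left(-11515 - 6405\right) - 14291 = -17920 - 14291 = -32211$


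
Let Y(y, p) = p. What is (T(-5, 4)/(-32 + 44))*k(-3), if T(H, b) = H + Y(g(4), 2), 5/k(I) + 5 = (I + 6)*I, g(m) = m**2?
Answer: 5/56 ≈ 0.089286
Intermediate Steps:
k(I) = 5/(-5 + I*(6 + I)) (k(I) = 5/(-5 + (I + 6)*I) = 5/(-5 + (6 + I)*I) = 5/(-5 + I*(6 + I)))
T(H, b) = 2 + H (T(H, b) = H + 2 = 2 + H)
(T(-5, 4)/(-32 + 44))*k(-3) = ((2 - 5)/(-32 + 44))*(5/(-5 + (-3)**2 + 6*(-3))) = (-3/12)*(5/(-5 + 9 - 18)) = (-3*1/12)*(5/(-14)) = -5*(-1)/(4*14) = -1/4*(-5/14) = 5/56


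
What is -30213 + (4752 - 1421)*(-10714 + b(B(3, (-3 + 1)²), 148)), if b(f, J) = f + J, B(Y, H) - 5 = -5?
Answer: -35225559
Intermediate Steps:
B(Y, H) = 0 (B(Y, H) = 5 - 5 = 0)
b(f, J) = J + f
-30213 + (4752 - 1421)*(-10714 + b(B(3, (-3 + 1)²), 148)) = -30213 + (4752 - 1421)*(-10714 + (148 + 0)) = -30213 + 3331*(-10714 + 148) = -30213 + 3331*(-10566) = -30213 - 35195346 = -35225559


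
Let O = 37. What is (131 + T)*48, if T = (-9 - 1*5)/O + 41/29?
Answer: 6800352/1073 ≈ 6337.7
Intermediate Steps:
T = 1111/1073 (T = (-9 - 1*5)/37 + 41/29 = (-9 - 5)*(1/37) + 41*(1/29) = -14*1/37 + 41/29 = -14/37 + 41/29 = 1111/1073 ≈ 1.0354)
(131 + T)*48 = (131 + 1111/1073)*48 = (141674/1073)*48 = 6800352/1073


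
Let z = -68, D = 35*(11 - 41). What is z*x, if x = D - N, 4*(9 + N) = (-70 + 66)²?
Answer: 71060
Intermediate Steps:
N = -5 (N = -9 + (-70 + 66)²/4 = -9 + (¼)*(-4)² = -9 + (¼)*16 = -9 + 4 = -5)
D = -1050 (D = 35*(-30) = -1050)
x = -1045 (x = -1050 - 1*(-5) = -1050 + 5 = -1045)
z*x = -68*(-1045) = 71060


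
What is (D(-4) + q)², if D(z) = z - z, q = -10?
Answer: 100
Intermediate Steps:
D(z) = 0
(D(-4) + q)² = (0 - 10)² = (-10)² = 100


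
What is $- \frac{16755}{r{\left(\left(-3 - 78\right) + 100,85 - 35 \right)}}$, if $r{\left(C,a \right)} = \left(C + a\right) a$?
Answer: $- \frac{1117}{230} \approx -4.8565$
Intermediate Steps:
$r{\left(C,a \right)} = a \left(C + a\right)$
$- \frac{16755}{r{\left(\left(-3 - 78\right) + 100,85 - 35 \right)}} = - \frac{16755}{\left(85 - 35\right) \left(\left(\left(-3 - 78\right) + 100\right) + \left(85 - 35\right)\right)} = - \frac{16755}{\left(85 - 35\right) \left(\left(-81 + 100\right) + \left(85 - 35\right)\right)} = - \frac{16755}{50 \left(19 + 50\right)} = - \frac{16755}{50 \cdot 69} = - \frac{16755}{3450} = \left(-16755\right) \frac{1}{3450} = - \frac{1117}{230}$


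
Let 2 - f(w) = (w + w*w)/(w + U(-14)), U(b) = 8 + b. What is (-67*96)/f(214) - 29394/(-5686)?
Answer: 745603271/21603957 ≈ 34.512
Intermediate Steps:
f(w) = 2 - (w + w²)/(-6 + w) (f(w) = 2 - (w + w*w)/(w + (8 - 14)) = 2 - (w + w²)/(w - 6) = 2 - (w + w²)/(-6 + w))
(-67*96)/f(214) - 29394/(-5686) = (-67*96)/(((-12 + 214 - 1*214²)/(-6 + 214))) - 29394/(-5686) = -6432*208/(-12 + 214 - 1*45796) - 29394*(-1/5686) = -6432*208/(-12 + 214 - 45796) + 14697/2843 = -6432/((1/208)*(-45594)) + 14697/2843 = -6432/(-22797/104) + 14697/2843 = -6432*(-104/22797) + 14697/2843 = 222976/7599 + 14697/2843 = 745603271/21603957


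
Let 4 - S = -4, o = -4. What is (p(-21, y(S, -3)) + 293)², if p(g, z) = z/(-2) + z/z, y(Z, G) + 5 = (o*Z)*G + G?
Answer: 62500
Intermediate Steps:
S = 8 (S = 4 - 1*(-4) = 4 + 4 = 8)
y(Z, G) = -5 + G - 4*G*Z (y(Z, G) = -5 + ((-4*Z)*G + G) = -5 + (-4*G*Z + G) = -5 + (G - 4*G*Z) = -5 + G - 4*G*Z)
p(g, z) = 1 - z/2 (p(g, z) = z*(-½) + 1 = -z/2 + 1 = 1 - z/2)
(p(-21, y(S, -3)) + 293)² = ((1 - (-5 - 3 - 4*(-3)*8)/2) + 293)² = ((1 - (-5 - 3 + 96)/2) + 293)² = ((1 - ½*88) + 293)² = ((1 - 44) + 293)² = (-43 + 293)² = 250² = 62500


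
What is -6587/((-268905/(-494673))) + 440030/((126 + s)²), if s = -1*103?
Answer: -76446341849/6773845 ≈ -11286.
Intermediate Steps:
s = -103
-6587/((-268905/(-494673))) + 440030/((126 + s)²) = -6587/((-268905/(-494673))) + 440030/((126 - 103)²) = -6587/((-268905*(-1/494673))) + 440030/(23²) = -6587/89635/164891 + 440030/529 = -6587*164891/89635 + 440030*(1/529) = -155162431/12805 + 440030/529 = -76446341849/6773845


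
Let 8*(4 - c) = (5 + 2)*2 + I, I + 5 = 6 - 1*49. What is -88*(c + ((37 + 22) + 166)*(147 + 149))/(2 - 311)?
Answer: 1953842/103 ≈ 18969.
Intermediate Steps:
I = -48 (I = -5 + (6 - 1*49) = -5 + (6 - 49) = -5 - 43 = -48)
c = 33/4 (c = 4 - ((5 + 2)*2 - 48)/8 = 4 - (7*2 - 48)/8 = 4 - (14 - 48)/8 = 4 - 1/8*(-34) = 4 + 17/4 = 33/4 ≈ 8.2500)
-88*(c + ((37 + 22) + 166)*(147 + 149))/(2 - 311) = -88*(33/4 + ((37 + 22) + 166)*(147 + 149))/(2 - 311) = -88*(33/4 + (59 + 166)*296)/(-309) = -88*(33/4 + 225*296)*(-1)/309 = -88*(33/4 + 66600)*(-1)/309 = -5861526*(-1)/309 = -88*(-88811/412) = 1953842/103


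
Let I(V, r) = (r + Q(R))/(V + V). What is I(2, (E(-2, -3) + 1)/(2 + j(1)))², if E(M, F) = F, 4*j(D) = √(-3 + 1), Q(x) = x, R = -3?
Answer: (-503*I + 96*√2)/(16*(-31*I + 8*√2)) ≈ 0.98307 - 0.085061*I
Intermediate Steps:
j(D) = I*√2/4 (j(D) = √(-3 + 1)/4 = √(-2)/4 = (I*√2)/4 = I*√2/4)
I(V, r) = (-3 + r)/(2*V) (I(V, r) = (r - 3)/(V + V) = (-3 + r)/((2*V)) = (-3 + r)*(1/(2*V)) = (-3 + r)/(2*V))
I(2, (E(-2, -3) + 1)/(2 + j(1)))² = ((½)*(-3 + (-3 + 1)/(2 + I*√2/4))/2)² = ((½)*(½)*(-3 - 2/(2 + I*√2/4)))² = (-¾ - 1/(2*(2 + I*√2/4)))²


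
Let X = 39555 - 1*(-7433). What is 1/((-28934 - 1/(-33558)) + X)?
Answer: 33558/605856133 ≈ 5.5389e-5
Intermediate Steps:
X = 46988 (X = 39555 + 7433 = 46988)
1/((-28934 - 1/(-33558)) + X) = 1/((-28934 - 1/(-33558)) + 46988) = 1/((-28934 - 1*(-1/33558)) + 46988) = 1/((-28934 + 1/33558) + 46988) = 1/(-970967171/33558 + 46988) = 1/(605856133/33558) = 33558/605856133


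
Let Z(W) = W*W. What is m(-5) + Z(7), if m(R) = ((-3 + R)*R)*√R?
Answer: 49 + 40*I*√5 ≈ 49.0 + 89.443*I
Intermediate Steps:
Z(W) = W²
m(R) = R^(3/2)*(-3 + R) (m(R) = (R*(-3 + R))*√R = R^(3/2)*(-3 + R))
m(-5) + Z(7) = (-5)^(3/2)*(-3 - 5) + 7² = -5*I*√5*(-8) + 49 = 40*I*√5 + 49 = 49 + 40*I*√5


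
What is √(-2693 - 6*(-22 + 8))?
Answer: I*√2609 ≈ 51.078*I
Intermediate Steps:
√(-2693 - 6*(-22 + 8)) = √(-2693 - 6*(-14)) = √(-2693 + 84) = √(-2609) = I*√2609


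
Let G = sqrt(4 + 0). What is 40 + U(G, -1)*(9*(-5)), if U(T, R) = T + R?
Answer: -5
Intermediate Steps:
G = 2 (G = sqrt(4) = 2)
U(T, R) = R + T
40 + U(G, -1)*(9*(-5)) = 40 + (-1 + 2)*(9*(-5)) = 40 + 1*(-45) = 40 - 45 = -5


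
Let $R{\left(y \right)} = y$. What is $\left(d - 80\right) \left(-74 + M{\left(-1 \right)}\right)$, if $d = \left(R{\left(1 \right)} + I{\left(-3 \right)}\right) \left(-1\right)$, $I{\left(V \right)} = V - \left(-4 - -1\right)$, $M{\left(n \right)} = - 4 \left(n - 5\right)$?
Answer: $4050$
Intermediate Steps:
$M{\left(n \right)} = 20 - 4 n$ ($M{\left(n \right)} = - 4 \left(-5 + n\right) = 20 - 4 n$)
$I{\left(V \right)} = 3 + V$ ($I{\left(V \right)} = V - \left(-4 + 1\right) = V - -3 = V + 3 = 3 + V$)
$d = -1$ ($d = \left(1 + \left(3 - 3\right)\right) \left(-1\right) = \left(1 + 0\right) \left(-1\right) = 1 \left(-1\right) = -1$)
$\left(d - 80\right) \left(-74 + M{\left(-1 \right)}\right) = \left(-1 - 80\right) \left(-74 + \left(20 - -4\right)\right) = - 81 \left(-74 + \left(20 + 4\right)\right) = - 81 \left(-74 + 24\right) = \left(-81\right) \left(-50\right) = 4050$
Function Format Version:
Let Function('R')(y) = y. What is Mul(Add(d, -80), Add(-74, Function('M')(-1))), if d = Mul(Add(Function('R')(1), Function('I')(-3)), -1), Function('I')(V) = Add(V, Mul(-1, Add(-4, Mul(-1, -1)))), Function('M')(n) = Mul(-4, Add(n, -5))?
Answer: 4050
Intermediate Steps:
Function('M')(n) = Add(20, Mul(-4, n)) (Function('M')(n) = Mul(-4, Add(-5, n)) = Add(20, Mul(-4, n)))
Function('I')(V) = Add(3, V) (Function('I')(V) = Add(V, Mul(-1, Add(-4, 1))) = Add(V, Mul(-1, -3)) = Add(V, 3) = Add(3, V))
d = -1 (d = Mul(Add(1, Add(3, -3)), -1) = Mul(Add(1, 0), -1) = Mul(1, -1) = -1)
Mul(Add(d, -80), Add(-74, Function('M')(-1))) = Mul(Add(-1, -80), Add(-74, Add(20, Mul(-4, -1)))) = Mul(-81, Add(-74, Add(20, 4))) = Mul(-81, Add(-74, 24)) = Mul(-81, -50) = 4050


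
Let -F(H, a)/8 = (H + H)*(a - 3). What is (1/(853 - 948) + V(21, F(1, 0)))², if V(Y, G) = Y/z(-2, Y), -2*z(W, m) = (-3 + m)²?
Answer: 516961/26316900 ≈ 0.019644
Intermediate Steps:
z(W, m) = -(-3 + m)²/2
F(H, a) = -16*H*(-3 + a) (F(H, a) = -8*(H + H)*(a - 3) = -8*2*H*(-3 + a) = -16*H*(-3 + a))
V(Y, G) = -2*Y/(-3 + Y)² (V(Y, G) = Y/((-(-3 + Y)²/2)) = Y*(-2/(-3 + Y)²) = -2*Y/(-3 + Y)²)
(1/(853 - 948) + V(21, F(1, 0)))² = (1/(853 - 948) - 2*21/(-3 + 21)²)² = (1/(-95) - 2*21/18²)² = (-1/95 - 2*21*1/324)² = (-1/95 - 7/54)² = (-719/5130)² = 516961/26316900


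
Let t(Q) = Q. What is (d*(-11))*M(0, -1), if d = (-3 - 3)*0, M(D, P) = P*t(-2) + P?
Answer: 0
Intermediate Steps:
M(D, P) = -P (M(D, P) = P*(-2) + P = -2*P + P = -P)
d = 0 (d = -6*0 = 0)
(d*(-11))*M(0, -1) = (0*(-11))*(-1*(-1)) = 0*1 = 0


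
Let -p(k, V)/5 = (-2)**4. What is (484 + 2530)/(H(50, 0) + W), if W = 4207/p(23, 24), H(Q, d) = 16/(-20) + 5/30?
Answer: -723360/12773 ≈ -56.632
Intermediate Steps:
p(k, V) = -80 (p(k, V) = -5*(-2)**4 = -5*16 = -80)
H(Q, d) = -19/30 (H(Q, d) = 16*(-1/20) + 5*(1/30) = -4/5 + 1/6 = -19/30)
W = -4207/80 (W = 4207/(-80) = 4207*(-1/80) = -4207/80 ≈ -52.588)
(484 + 2530)/(H(50, 0) + W) = (484 + 2530)/(-19/30 - 4207/80) = 3014/(-12773/240) = 3014*(-240/12773) = -723360/12773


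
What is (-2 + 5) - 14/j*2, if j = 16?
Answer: 5/4 ≈ 1.2500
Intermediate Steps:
(-2 + 5) - 14/j*2 = (-2 + 5) - 14/16*2 = 3 - 14*1/16*2 = 3 - 7/8*2 = 3 - 7/4 = 5/4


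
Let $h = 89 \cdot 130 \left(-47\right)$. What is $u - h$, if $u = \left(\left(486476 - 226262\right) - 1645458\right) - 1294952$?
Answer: $-2136406$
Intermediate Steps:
$h = -543790$ ($h = 11570 \left(-47\right) = -543790$)
$u = -2680196$ ($u = \left(\left(486476 - 226262\right) - 1645458\right) - 1294952 = \left(260214 - 1645458\right) - 1294952 = -1385244 - 1294952 = -2680196$)
$u - h = -2680196 - -543790 = -2680196 + 543790 = -2136406$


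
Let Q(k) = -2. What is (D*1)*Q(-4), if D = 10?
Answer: -20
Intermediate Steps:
(D*1)*Q(-4) = (10*1)*(-2) = 10*(-2) = -20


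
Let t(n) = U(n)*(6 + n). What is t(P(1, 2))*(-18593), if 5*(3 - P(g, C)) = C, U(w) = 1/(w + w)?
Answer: -799499/26 ≈ -30750.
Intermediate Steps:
U(w) = 1/(2*w)
P(g, C) = 3 - C/5
t(n) = (6 + n)/(2*n) (t(n) = (1/(2*n))*(6 + n) = (6 + n)/(2*n))
t(P(1, 2))*(-18593) = ((6 + (3 - ⅕*2))/(2*(3 - ⅕*2)))*(-18593) = ((6 + (3 - ⅖))/(2*(3 - ⅖)))*(-18593) = ((6 + 13/5)/(2*(13/5)))*(-18593) = ((½)*(5/13)*(43/5))*(-18593) = (43/26)*(-18593) = -799499/26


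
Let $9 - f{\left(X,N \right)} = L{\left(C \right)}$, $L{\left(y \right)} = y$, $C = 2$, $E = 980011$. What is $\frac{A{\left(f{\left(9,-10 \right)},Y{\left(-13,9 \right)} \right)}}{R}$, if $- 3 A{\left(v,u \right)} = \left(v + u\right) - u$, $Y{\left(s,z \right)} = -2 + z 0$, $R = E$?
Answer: $- \frac{7}{2940033} \approx -2.3809 \cdot 10^{-6}$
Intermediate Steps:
$R = 980011$
$Y{\left(s,z \right)} = -2$ ($Y{\left(s,z \right)} = -2 + 0 = -2$)
$f{\left(X,N \right)} = 7$ ($f{\left(X,N \right)} = 9 - 2 = 7$)
$A{\left(v,u \right)} = - \frac{v}{3}$ ($A{\left(v,u \right)} = - \frac{\left(v + u\right) - u}{3} = - \frac{\left(u + v\right) - u}{3} = - \frac{v}{3}$)
$\frac{A{\left(f{\left(9,-10 \right)},Y{\left(-13,9 \right)} \right)}}{R} = \frac{\left(- \frac{1}{3}\right) 7}{980011} = \left(- \frac{7}{3}\right) \frac{1}{980011} = - \frac{7}{2940033}$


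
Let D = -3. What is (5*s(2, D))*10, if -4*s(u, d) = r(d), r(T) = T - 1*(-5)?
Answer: -25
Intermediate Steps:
r(T) = 5 + T (r(T) = T + 5 = 5 + T)
s(u, d) = -5/4 - d/4 (s(u, d) = -(5 + d)/4 = -5/4 - d/4)
(5*s(2, D))*10 = (5*(-5/4 - ¼*(-3)))*10 = (5*(-5/4 + ¾))*10 = (5*(-½))*10 = -5/2*10 = -25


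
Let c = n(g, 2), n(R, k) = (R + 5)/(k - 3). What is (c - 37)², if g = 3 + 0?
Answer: 2025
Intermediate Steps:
g = 3
n(R, k) = (5 + R)/(-3 + k)
c = -8 (c = (5 + 3)/(-3 + 2) = 8/(-1) = -1*8 = -8)
(c - 37)² = (-8 - 37)² = (-45)² = 2025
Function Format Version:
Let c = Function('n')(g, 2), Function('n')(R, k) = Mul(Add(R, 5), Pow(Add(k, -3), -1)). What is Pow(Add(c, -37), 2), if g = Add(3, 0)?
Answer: 2025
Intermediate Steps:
g = 3
Function('n')(R, k) = Mul(Pow(Add(-3, k), -1), Add(5, R)) (Function('n')(R, k) = Mul(Add(5, R), Pow(Add(-3, k), -1)) = Mul(Pow(Add(-3, k), -1), Add(5, R)))
c = -8 (c = Mul(Pow(Add(-3, 2), -1), Add(5, 3)) = Mul(Pow(-1, -1), 8) = Mul(-1, 8) = -8)
Pow(Add(c, -37), 2) = Pow(Add(-8, -37), 2) = Pow(-45, 2) = 2025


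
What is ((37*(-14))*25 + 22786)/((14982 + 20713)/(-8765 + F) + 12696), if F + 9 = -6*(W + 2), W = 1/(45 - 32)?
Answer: 157376/203071 ≈ 0.77498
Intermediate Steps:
W = 1/13 ≈ 0.076923
F = -279/13 (F = -9 - 6*(1/13 + 2) = -9 - 6*27/13 = -9 - 162/13 = -279/13 ≈ -21.462)
((37*(-14))*25 + 22786)/((14982 + 20713)/(-8765 + F) + 12696) = ((37*(-14))*25 + 22786)/((14982 + 20713)/(-8765 - 279/13) + 12696) = (-518*25 + 22786)/(35695/(-114224/13) + 12696) = (-12950 + 22786)/(35695*(-13/114224) + 12696) = 9836/(-65/16 + 12696) = 9836/(203071/16) = 9836*(16/203071) = 157376/203071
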